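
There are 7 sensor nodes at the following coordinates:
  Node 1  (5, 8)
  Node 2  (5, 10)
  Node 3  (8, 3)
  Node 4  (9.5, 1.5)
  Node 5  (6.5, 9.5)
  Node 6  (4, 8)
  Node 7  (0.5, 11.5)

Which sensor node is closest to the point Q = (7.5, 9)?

Squared Euclidean distances:
d²(Q, Node 1) = (7.5−5)² + (9−8)² = 6.25 + 1 = 7.25
d²(Q, Node 2) = (7.5−5)² + (9−10)² = 6.25 + 1 = 7.25
d²(Q, Node 3) = (7.5−8)² + (9−3)² = 0.25 + 36 = 36.25
d²(Q, Node 4) = (7.5−9.5)² + (9−1.5)² = 4 + 56.25 = 60.25
d²(Q, Node 5) = (7.5−6.5)² + (9−9.5)² = 1 + 0.25 = 1.25
d²(Q, Node 6) = (7.5−4)² + (9−8)² = 12.25 + 1 = 13.25
d²(Q, Node 7) = (7.5−0.5)² + (9−11.5)² = 49 + 6.25 = 55.25
Node 5 is nearest.

Node 5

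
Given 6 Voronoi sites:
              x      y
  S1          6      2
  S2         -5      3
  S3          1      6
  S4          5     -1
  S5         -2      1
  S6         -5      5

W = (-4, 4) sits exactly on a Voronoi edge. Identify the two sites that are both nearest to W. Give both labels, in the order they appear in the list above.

S2 and S6

Squared distances from W to each site:
|WS1|² = (-4−6)² + (4−2)² = 100 + 4 = 104
|WS2|² = (-4−(-5))² + (4−3)² = 1 + 1 = 2
|WS3|² = (-4−1)² + (4−6)² = 25 + 4 = 29
|WS4|² = (-4−5)² + (4−(-1))² = 81 + 25 = 106
|WS5|² = (-4−(-2))² + (4−1)² = 4 + 9 = 13
|WS6|² = (-4−(-5))² + (4−5)² = 1 + 1 = 2
W is equidistant from S2 and S6 (both at squared distance 2), and every other site is strictly farther — so W lies on the S2–S6 Voronoi edge.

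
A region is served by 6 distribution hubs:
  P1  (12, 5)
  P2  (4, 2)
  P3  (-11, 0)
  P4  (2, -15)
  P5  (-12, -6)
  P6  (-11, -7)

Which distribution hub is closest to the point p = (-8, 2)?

Squared Euclidean distances:
|pP1|² = (-8−12)² + (2−5)² = 400 + 9 = 409
|pP2|² = (-8−4)² + (2−2)² = 144 + 0 = 144
|pP3|² = (-8−(-11))² + (2−0)² = 9 + 4 = 13
|pP4|² = (-8−2)² + (2−(-15))² = 100 + 289 = 389
|pP5|² = (-8−(-12))² + (2−(-6))² = 16 + 64 = 80
|pP6|² = (-8−(-11))² + (2−(-7))² = 9 + 81 = 90
Minimum is at P3.

P3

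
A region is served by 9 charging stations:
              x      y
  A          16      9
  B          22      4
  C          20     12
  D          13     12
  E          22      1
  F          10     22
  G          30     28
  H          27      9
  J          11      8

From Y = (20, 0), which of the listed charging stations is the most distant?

G

Since √ is increasing, it suffices to compare squared distances:
|YA|² = 16 + 81 = 97
|YB|² = 4 + 16 = 20
|YC|² = 0 + 144 = 144
|YD|² = 49 + 144 = 193
|YE|² = 4 + 1 = 5
|YF|² = 100 + 484 = 584
|YG|² = 100 + 784 = 884
|YH|² = 49 + 81 = 130
|YJ|² = 81 + 64 = 145
The largest is to G.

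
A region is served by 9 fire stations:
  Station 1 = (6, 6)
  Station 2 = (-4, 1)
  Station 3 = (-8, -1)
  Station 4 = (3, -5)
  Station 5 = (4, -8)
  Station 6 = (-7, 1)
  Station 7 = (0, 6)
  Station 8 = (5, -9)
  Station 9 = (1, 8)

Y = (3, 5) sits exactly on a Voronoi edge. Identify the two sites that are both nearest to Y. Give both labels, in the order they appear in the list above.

Squared distances from Y to each site:
d²(Y, Station 1) = 9 + 1 = 10
d²(Y, Station 2) = 49 + 16 = 65
d²(Y, Station 3) = 121 + 36 = 157
d²(Y, Station 4) = 0 + 100 = 100
d²(Y, Station 5) = 1 + 169 = 170
d²(Y, Station 6) = 100 + 16 = 116
d²(Y, Station 7) = 9 + 1 = 10
d²(Y, Station 8) = 4 + 196 = 200
d²(Y, Station 9) = 4 + 9 = 13
Y is equidistant from Station 1 and Station 7 (both at squared distance 10), and every other site is strictly farther — so Y lies on the Station 1–Station 7 Voronoi edge.

Station 1 and Station 7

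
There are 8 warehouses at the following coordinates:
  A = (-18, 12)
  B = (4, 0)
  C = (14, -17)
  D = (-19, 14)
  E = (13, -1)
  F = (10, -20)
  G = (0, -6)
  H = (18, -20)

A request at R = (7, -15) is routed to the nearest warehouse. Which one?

Compare squared distances (the ordering matches that of the actual distances):
|RA|² = 625 + 729 = 1354
|RB|² = 9 + 225 = 234
|RC|² = 49 + 4 = 53
|RD|² = 676 + 841 = 1517
|RE|² = 36 + 196 = 232
|RF|² = 9 + 25 = 34
|RG|² = 49 + 81 = 130
|RH|² = 121 + 25 = 146
Minimum is at F.

F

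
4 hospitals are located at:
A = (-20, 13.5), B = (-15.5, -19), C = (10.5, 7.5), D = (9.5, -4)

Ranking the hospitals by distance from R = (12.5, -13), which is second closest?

Squared Euclidean distances:
|RA|² = (12.5−(-20))² + (-13−13.5)² = 1056.25 + 702.25 = 1758.5
|RB|² = (12.5−(-15.5))² + (-13−(-19))² = 784 + 36 = 820
|RC|² = (12.5−10.5)² + (-13−7.5)² = 4 + 420.25 = 424.25
|RD|² = (12.5−9.5)² + (-13−(-4))² = 9 + 81 = 90
Sorted ascending: D, C, B, … — the second-nearest is C.

C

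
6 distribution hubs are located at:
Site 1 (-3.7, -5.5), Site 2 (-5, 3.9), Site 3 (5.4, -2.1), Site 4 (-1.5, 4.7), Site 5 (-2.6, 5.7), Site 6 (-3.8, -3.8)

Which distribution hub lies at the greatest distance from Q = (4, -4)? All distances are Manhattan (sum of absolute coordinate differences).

d(Q, Site 1) = |4−(-3.7)| + |-4−(-5.5)| = 7.7 + 1.5 = 9.2
d(Q, Site 2) = |4−(-5)| + |-4−3.9| = 9 + 7.9 = 16.9
d(Q, Site 3) = |4−5.4| + |-4−(-2.1)| = 1.4 + 1.9 = 3.3
d(Q, Site 4) = |4−(-1.5)| + |-4−4.7| = 5.5 + 8.7 = 14.2
d(Q, Site 5) = |4−(-2.6)| + |-4−5.7| = 6.6 + 9.7 = 16.3
d(Q, Site 6) = |4−(-3.8)| + |-4−(-3.8)| = 7.8 + 0.2 = 8
The largest is to Site 2.

Site 2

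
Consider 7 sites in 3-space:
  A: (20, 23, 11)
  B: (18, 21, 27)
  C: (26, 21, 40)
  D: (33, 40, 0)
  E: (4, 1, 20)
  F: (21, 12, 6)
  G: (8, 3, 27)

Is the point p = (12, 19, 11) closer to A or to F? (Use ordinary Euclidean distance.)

Compare squared distances:
|pA|² = (12−20)² + (19−23)² + (11−11)² = 64 + 16 + 0 = 80
|pF|² = (12−21)² + (19−12)² + (11−6)² = 81 + 49 + 25 = 155
80 < 155, so A is closer.

A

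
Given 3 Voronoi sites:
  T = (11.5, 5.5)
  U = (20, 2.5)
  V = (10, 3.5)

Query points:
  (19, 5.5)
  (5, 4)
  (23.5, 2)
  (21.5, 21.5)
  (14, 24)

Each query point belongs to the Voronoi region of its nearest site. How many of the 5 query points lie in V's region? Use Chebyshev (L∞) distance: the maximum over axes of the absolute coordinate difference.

1

(19, 5.5) — d to each: T:7.5, U:3, V:9 → nearest is U
(5, 4) — d to each: T:6.5, U:15, V:5 → nearest is V
(23.5, 2) — d to each: T:12, U:3.5, V:13.5 → nearest is U
(21.5, 21.5) — d to each: T:16, U:19, V:18 → nearest is T
(14, 24) — d to each: T:18.5, U:21.5, V:20.5 → nearest is T
1 of the 5 points has V as nearest.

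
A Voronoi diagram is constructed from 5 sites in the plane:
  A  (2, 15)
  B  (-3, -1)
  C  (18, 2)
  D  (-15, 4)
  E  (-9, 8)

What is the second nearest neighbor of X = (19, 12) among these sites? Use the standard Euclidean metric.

A

Since √ is increasing, it suffices to compare squared distances:
|XA|² = (19−2)² + (12−15)² = 289 + 9 = 298
|XB|² = (19−(-3))² + (12−(-1))² = 484 + 169 = 653
|XC|² = (19−18)² + (12−2)² = 1 + 100 = 101
|XD|² = (19−(-15))² + (12−4)² = 1156 + 64 = 1220
|XE|² = (19−(-9))² + (12−8)² = 784 + 16 = 800
Sorted ascending: C, A, B, … — the second-nearest is A.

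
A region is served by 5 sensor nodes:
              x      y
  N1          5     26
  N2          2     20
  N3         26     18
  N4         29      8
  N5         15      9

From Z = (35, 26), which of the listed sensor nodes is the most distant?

Squared Euclidean distances:
|ZN1|² = (35−5)² + (26−26)² = 900 + 0 = 900
|ZN2|² = (35−2)² + (26−20)² = 1089 + 36 = 1125
|ZN3|² = (35−26)² + (26−18)² = 81 + 64 = 145
|ZN4|² = (35−29)² + (26−8)² = 36 + 324 = 360
|ZN5|² = (35−15)² + (26−9)² = 400 + 289 = 689
The largest is to N2.

N2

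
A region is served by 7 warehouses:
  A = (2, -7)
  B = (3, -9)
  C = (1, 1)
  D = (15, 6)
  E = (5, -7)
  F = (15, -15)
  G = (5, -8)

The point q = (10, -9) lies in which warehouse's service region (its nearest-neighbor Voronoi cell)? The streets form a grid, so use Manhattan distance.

d(q,A) = |10−2| + |-9−(-7)| = 8 + 2 = 10
d(q,B) = |10−3| + |-9−(-9)| = 7 + 0 = 7
d(q,C) = |10−1| + |-9−1| = 9 + 10 = 19
d(q,D) = |10−15| + |-9−6| = 5 + 15 = 20
d(q,E) = |10−5| + |-9−(-7)| = 5 + 2 = 7
d(q,F) = |10−15| + |-9−(-15)| = 5 + 6 = 11
d(q,G) = |10−5| + |-9−(-8)| = 5 + 1 = 6
The smallest is to G, so q lies in the Voronoi region of G.

G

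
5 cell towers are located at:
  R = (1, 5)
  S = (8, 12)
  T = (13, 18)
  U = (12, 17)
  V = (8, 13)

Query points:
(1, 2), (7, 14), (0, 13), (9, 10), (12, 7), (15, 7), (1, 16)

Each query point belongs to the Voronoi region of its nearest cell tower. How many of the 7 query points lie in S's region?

(1, 2) — d² to each: R:9, S:149, T:400, U:346, V:170 → nearest is R
(7, 14) — d² to each: R:117, S:5, T:52, U:34, V:2 → nearest is V
(0, 13) — d² to each: R:65, S:65, T:194, U:160, V:64 → nearest is V
(9, 10) — d² to each: R:89, S:5, T:80, U:58, V:10 → nearest is S
(12, 7) — d² to each: R:125, S:41, T:122, U:100, V:52 → nearest is S
(15, 7) — d² to each: R:200, S:74, T:125, U:109, V:85 → nearest is S
(1, 16) — d² to each: R:121, S:65, T:148, U:122, V:58 → nearest is V
3 of the 7 points have S as nearest.

3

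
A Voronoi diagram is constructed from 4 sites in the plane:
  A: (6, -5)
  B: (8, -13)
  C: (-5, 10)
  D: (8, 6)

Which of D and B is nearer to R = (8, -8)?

Compare squared distances:
|RD|² = (8−8)² + (-8−6)² = 0 + 196 = 196
|RB|² = (8−8)² + (-8−(-13))² = 0 + 25 = 25
196 > 25, so B is closer.

B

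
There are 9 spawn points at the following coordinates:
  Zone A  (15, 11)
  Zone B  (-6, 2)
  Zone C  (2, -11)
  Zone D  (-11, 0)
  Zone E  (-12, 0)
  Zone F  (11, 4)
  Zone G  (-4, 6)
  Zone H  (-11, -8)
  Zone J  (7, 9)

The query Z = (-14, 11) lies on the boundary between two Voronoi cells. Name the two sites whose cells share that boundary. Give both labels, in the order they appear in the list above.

Squared distances from Z to each site:
d²(Z, Zone A) = (-14−15)² + (11−11)² = 841 + 0 = 841
d²(Z, Zone B) = (-14−(-6))² + (11−2)² = 64 + 81 = 145
d²(Z, Zone C) = (-14−2)² + (11−(-11))² = 256 + 484 = 740
d²(Z, Zone D) = (-14−(-11))² + (11−0)² = 9 + 121 = 130
d²(Z, Zone E) = (-14−(-12))² + (11−0)² = 4 + 121 = 125
d²(Z, Zone F) = (-14−11)² + (11−4)² = 625 + 49 = 674
d²(Z, Zone G) = (-14−(-4))² + (11−6)² = 100 + 25 = 125
d²(Z, Zone H) = (-14−(-11))² + (11−(-8))² = 9 + 361 = 370
d²(Z, Zone J) = (-14−7)² + (11−9)² = 441 + 4 = 445
Z is equidistant from Zone E and Zone G (both at squared distance 125), and every other site is strictly farther — so Z lies on the Zone E–Zone G Voronoi edge.

Zone E and Zone G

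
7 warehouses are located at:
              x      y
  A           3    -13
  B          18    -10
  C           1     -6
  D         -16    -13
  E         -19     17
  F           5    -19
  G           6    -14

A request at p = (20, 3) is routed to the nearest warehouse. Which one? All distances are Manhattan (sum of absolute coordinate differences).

d(p,A) = |20−3| + |3−(-13)| = 17 + 16 = 33
d(p,B) = |20−18| + |3−(-10)| = 2 + 13 = 15
d(p,C) = |20−1| + |3−(-6)| = 19 + 9 = 28
d(p,D) = |20−(-16)| + |3−(-13)| = 36 + 16 = 52
d(p,E) = |20−(-19)| + |3−17| = 39 + 14 = 53
d(p,F) = |20−5| + |3−(-19)| = 15 + 22 = 37
d(p,G) = |20−6| + |3−(-14)| = 14 + 17 = 31
B is nearest.

B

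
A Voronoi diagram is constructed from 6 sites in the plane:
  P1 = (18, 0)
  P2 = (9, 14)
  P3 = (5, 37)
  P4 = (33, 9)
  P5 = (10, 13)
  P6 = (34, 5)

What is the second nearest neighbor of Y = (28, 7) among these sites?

Compare squared distances (the ordering matches that of the actual distances):
|YP1|² = (28−18)² + (7−0)² = 100 + 49 = 149
|YP2|² = (28−9)² + (7−14)² = 361 + 49 = 410
|YP3|² = (28−5)² + (7−37)² = 529 + 900 = 1429
|YP4|² = (28−33)² + (7−9)² = 25 + 4 = 29
|YP5|² = (28−10)² + (7−13)² = 324 + 36 = 360
|YP6|² = (28−34)² + (7−5)² = 36 + 4 = 40
Sorted ascending: P4, P6, P1, … — the second-nearest is P6.

P6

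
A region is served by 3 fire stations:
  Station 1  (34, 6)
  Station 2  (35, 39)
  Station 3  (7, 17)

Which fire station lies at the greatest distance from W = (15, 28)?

Squared Euclidean distances:
d²(W, Station 1) = (15−34)² + (28−6)² = 361 + 484 = 845
d²(W, Station 2) = (15−35)² + (28−39)² = 400 + 121 = 521
d²(W, Station 3) = (15−7)² + (28−17)² = 64 + 121 = 185
The largest is to Station 1.

Station 1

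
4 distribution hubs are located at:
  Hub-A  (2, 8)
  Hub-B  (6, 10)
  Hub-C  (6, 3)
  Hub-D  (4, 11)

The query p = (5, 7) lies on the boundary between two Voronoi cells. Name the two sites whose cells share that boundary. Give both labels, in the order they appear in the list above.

Hub-A and Hub-B

Squared distances from p to each site:
d²(p, Hub-A) = (5−2)² + (7−8)² = 9 + 1 = 10
d²(p, Hub-B) = (5−6)² + (7−10)² = 1 + 9 = 10
d²(p, Hub-C) = (5−6)² + (7−3)² = 1 + 16 = 17
d²(p, Hub-D) = (5−4)² + (7−11)² = 1 + 16 = 17
p is equidistant from Hub-A and Hub-B (both at squared distance 10), and every other site is strictly farther — so p lies on the Hub-A–Hub-B Voronoi edge.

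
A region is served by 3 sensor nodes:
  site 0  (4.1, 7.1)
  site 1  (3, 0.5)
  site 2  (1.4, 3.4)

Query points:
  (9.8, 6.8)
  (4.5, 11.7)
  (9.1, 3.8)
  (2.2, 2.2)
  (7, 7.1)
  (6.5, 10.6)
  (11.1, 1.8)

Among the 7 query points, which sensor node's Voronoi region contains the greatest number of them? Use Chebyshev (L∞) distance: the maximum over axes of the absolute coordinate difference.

site 0

(9.8, 6.8) — d to each: site 0:5.7, site 1:6.8, site 2:8.4 → nearest is site 0
(4.5, 11.7) — d to each: site 0:4.6, site 1:11.2, site 2:8.3 → nearest is site 0
(9.1, 3.8) — d to each: site 0:5, site 1:6.1, site 2:7.7 → nearest is site 0
(2.2, 2.2) — d to each: site 0:4.9, site 1:1.7, site 2:1.2 → nearest is site 2
(7, 7.1) — d to each: site 0:2.9, site 1:6.6, site 2:5.6 → nearest is site 0
(6.5, 10.6) — d to each: site 0:3.5, site 1:10.1, site 2:7.2 → nearest is site 0
(11.1, 1.8) — d to each: site 0:7, site 1:8.1, site 2:9.7 → nearest is site 0
Tally — site 0:6, site 2:1. site 0 captures the most (6).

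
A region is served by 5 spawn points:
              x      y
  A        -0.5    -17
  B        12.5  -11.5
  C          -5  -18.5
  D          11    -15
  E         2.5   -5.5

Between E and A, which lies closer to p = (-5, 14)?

Compare squared distances:
|pE|² = (-5−2.5)² + (14−(-5.5))² = 56.25 + 380.25 = 436.5
|pA|² = (-5−(-0.5))² + (14−(-17))² = 20.25 + 961 = 981.25
436.5 < 981.25, so E is closer.

E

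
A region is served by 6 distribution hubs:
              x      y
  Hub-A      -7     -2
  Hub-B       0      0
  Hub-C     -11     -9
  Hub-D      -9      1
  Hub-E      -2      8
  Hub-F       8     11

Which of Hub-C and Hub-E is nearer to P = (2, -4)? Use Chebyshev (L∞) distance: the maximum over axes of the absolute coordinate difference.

d(P, Hub-C) = max(13, 5) = 13
d(P, Hub-E) = max(4, 12) = 12
13 > 12, so Hub-E is closer.

Hub-E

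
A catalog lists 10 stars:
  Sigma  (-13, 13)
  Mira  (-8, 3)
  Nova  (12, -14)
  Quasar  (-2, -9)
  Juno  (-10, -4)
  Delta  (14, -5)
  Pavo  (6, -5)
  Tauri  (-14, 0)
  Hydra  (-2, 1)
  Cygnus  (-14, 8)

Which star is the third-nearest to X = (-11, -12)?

Tauri

Compare squared distances (the ordering matches that of the actual distances):
d²(X, Sigma) = 4 + 625 = 629
d²(X, Mira) = 9 + 225 = 234
d²(X, Nova) = 529 + 4 = 533
d²(X, Quasar) = 81 + 9 = 90
d²(X, Juno) = 1 + 64 = 65
d²(X, Delta) = 625 + 49 = 674
d²(X, Pavo) = 289 + 49 = 338
d²(X, Tauri) = 9 + 144 = 153
d²(X, Hydra) = 81 + 169 = 250
d²(X, Cygnus) = 9 + 400 = 409
Sorted ascending: Juno, Quasar, Tauri, Mira, … — the third-nearest is Tauri.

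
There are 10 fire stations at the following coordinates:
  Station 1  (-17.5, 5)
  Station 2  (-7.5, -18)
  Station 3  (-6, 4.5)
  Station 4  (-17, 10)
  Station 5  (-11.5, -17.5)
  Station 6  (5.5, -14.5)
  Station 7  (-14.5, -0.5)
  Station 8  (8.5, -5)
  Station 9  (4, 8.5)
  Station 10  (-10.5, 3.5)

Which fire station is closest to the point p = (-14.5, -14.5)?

Station 5

Compare squared distances (the ordering matches that of the actual distances):
d²(p, Station 1) = (-14.5−(-17.5))² + (-14.5−5)² = 9 + 380.25 = 389.25
d²(p, Station 2) = (-14.5−(-7.5))² + (-14.5−(-18))² = 49 + 12.25 = 61.25
d²(p, Station 3) = (-14.5−(-6))² + (-14.5−4.5)² = 72.25 + 361 = 433.25
d²(p, Station 4) = (-14.5−(-17))² + (-14.5−10)² = 6.25 + 600.25 = 606.5
d²(p, Station 5) = (-14.5−(-11.5))² + (-14.5−(-17.5))² = 9 + 9 = 18
d²(p, Station 6) = (-14.5−5.5)² + (-14.5−(-14.5))² = 400 + 0 = 400
d²(p, Station 7) = (-14.5−(-14.5))² + (-14.5−(-0.5))² = 0 + 196 = 196
d²(p, Station 8) = (-14.5−8.5)² + (-14.5−(-5))² = 529 + 90.25 = 619.25
d²(p, Station 9) = (-14.5−4)² + (-14.5−8.5)² = 342.25 + 529 = 871.25
d²(p, Station 10) = (-14.5−(-10.5))² + (-14.5−3.5)² = 16 + 324 = 340
Minimum is at Station 5.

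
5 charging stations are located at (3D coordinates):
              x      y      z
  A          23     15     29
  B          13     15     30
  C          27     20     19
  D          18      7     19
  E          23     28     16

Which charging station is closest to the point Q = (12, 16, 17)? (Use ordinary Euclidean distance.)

Compare squared distances (the ordering matches that of the actual distances):
|QA|² = (12−23)² + (16−15)² + (17−29)² = 121 + 1 + 144 = 266
|QB|² = (12−13)² + (16−15)² + (17−30)² = 1 + 1 + 169 = 171
|QC|² = (12−27)² + (16−20)² + (17−19)² = 225 + 16 + 4 = 245
|QD|² = (12−18)² + (16−7)² + (17−19)² = 36 + 81 + 4 = 121
|QE|² = (12−23)² + (16−28)² + (17−16)² = 121 + 144 + 1 = 266
D is nearest.

D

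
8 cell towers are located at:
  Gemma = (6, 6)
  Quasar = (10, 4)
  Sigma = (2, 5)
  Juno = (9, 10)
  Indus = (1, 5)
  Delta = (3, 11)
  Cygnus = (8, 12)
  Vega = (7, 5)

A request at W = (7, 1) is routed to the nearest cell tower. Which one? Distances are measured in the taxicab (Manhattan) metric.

Vega

d(W, Gemma) = 1 + 5 = 6
d(W, Quasar) = 3 + 3 = 6
d(W, Sigma) = 5 + 4 = 9
d(W, Juno) = 2 + 9 = 11
d(W, Indus) = 6 + 4 = 10
d(W, Delta) = 4 + 10 = 14
d(W, Cygnus) = 1 + 11 = 12
d(W, Vega) = 0 + 4 = 4
The smallest is to Vega, so W lies in the Voronoi region of Vega.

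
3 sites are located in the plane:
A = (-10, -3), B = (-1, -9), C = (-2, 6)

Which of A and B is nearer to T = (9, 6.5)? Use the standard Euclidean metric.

B

Compare squared distances:
|TA|² = (9−(-10))² + (6.5−(-3))² = 361 + 90.25 = 451.25
|TB|² = (9−(-1))² + (6.5−(-9))² = 100 + 240.25 = 340.25
451.25 > 340.25, so B is closer.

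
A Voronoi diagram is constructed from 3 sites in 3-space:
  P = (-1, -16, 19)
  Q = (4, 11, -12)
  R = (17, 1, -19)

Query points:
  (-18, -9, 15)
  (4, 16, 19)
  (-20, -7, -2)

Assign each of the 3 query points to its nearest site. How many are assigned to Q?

(-18, -9, 15) — d² to each: P:354, Q:1613, R:2481 → nearest is P
(4, 16, 19) — d² to each: P:1049, Q:986, R:1838 → nearest is Q
(-20, -7, -2) — d² to each: P:883, Q:1000, R:1722 → nearest is P
1 of the 3 points has Q as nearest.

1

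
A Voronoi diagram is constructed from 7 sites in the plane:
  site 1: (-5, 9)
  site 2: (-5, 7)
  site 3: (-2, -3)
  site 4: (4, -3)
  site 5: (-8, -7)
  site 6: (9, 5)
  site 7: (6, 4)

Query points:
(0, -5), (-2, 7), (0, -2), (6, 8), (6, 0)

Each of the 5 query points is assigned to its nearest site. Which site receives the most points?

(0, -5) — d² to each: site 1:221, site 2:169, site 3:8, site 4:20, site 5:68, site 6:181, site 7:117 → nearest is site 3
(-2, 7) — d² to each: site 1:13, site 2:9, site 3:100, site 4:136, site 5:232, site 6:125, site 7:73 → nearest is site 2
(0, -2) — d² to each: site 1:146, site 2:106, site 3:5, site 4:17, site 5:89, site 6:130, site 7:72 → nearest is site 3
(6, 8) — d² to each: site 1:122, site 2:122, site 3:185, site 4:125, site 5:421, site 6:18, site 7:16 → nearest is site 7
(6, 0) — d² to each: site 1:202, site 2:170, site 3:73, site 4:13, site 5:245, site 6:34, site 7:16 → nearest is site 4
Tally — site 2:1, site 3:2, site 4:1, site 7:1. site 3 captures the most (2).

site 3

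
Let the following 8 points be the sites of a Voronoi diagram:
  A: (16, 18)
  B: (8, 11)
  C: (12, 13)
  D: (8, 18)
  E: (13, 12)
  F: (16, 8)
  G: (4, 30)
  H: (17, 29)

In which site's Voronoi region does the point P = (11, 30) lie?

Squared Euclidean distances:
|PA|² = 25 + 144 = 169
|PB|² = 9 + 361 = 370
|PC|² = 1 + 289 = 290
|PD|² = 9 + 144 = 153
|PE|² = 4 + 324 = 328
|PF|² = 25 + 484 = 509
|PG|² = 49 + 0 = 49
|PH|² = 36 + 1 = 37
The smallest is to H, so P lies in the Voronoi region of H.

H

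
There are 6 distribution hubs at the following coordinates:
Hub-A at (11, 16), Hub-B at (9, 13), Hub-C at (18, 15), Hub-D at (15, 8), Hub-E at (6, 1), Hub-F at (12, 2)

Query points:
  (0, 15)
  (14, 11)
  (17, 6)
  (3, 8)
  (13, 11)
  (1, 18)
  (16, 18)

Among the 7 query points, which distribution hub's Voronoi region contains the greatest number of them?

Hub-D

(0, 15) — d² to each: Hub-A:122, Hub-B:85, Hub-C:324, Hub-D:274, Hub-E:232, Hub-F:313 → nearest is Hub-B
(14, 11) — d² to each: Hub-A:34, Hub-B:29, Hub-C:32, Hub-D:10, Hub-E:164, Hub-F:85 → nearest is Hub-D
(17, 6) — d² to each: Hub-A:136, Hub-B:113, Hub-C:82, Hub-D:8, Hub-E:146, Hub-F:41 → nearest is Hub-D
(3, 8) — d² to each: Hub-A:128, Hub-B:61, Hub-C:274, Hub-D:144, Hub-E:58, Hub-F:117 → nearest is Hub-E
(13, 11) — d² to each: Hub-A:29, Hub-B:20, Hub-C:41, Hub-D:13, Hub-E:149, Hub-F:82 → nearest is Hub-D
(1, 18) — d² to each: Hub-A:104, Hub-B:89, Hub-C:298, Hub-D:296, Hub-E:314, Hub-F:377 → nearest is Hub-B
(16, 18) — d² to each: Hub-A:29, Hub-B:74, Hub-C:13, Hub-D:101, Hub-E:389, Hub-F:272 → nearest is Hub-C
Tally — Hub-B:2, Hub-C:1, Hub-D:3, Hub-E:1. Hub-D captures the most (3).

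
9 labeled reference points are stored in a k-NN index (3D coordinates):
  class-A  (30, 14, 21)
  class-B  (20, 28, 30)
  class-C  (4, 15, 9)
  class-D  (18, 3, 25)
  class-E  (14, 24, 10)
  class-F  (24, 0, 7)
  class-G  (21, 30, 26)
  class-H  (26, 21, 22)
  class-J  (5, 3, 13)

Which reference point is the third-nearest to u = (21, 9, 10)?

class-D

Compare squared distances (the ordering matches that of the actual distances):
d²(u, class-A) = (21−30)² + (9−14)² + (10−21)² = 81 + 25 + 121 = 227
d²(u, class-B) = (21−20)² + (9−28)² + (10−30)² = 1 + 361 + 400 = 762
d²(u, class-C) = (21−4)² + (9−15)² + (10−9)² = 289 + 36 + 1 = 326
d²(u, class-D) = (21−18)² + (9−3)² + (10−25)² = 9 + 36 + 225 = 270
d²(u, class-E) = (21−14)² + (9−24)² + (10−10)² = 49 + 225 + 0 = 274
d²(u, class-F) = (21−24)² + (9−0)² + (10−7)² = 9 + 81 + 9 = 99
d²(u, class-G) = (21−21)² + (9−30)² + (10−26)² = 0 + 441 + 256 = 697
d²(u, class-H) = (21−26)² + (9−21)² + (10−22)² = 25 + 144 + 144 = 313
d²(u, class-J) = (21−5)² + (9−3)² + (10−13)² = 256 + 36 + 9 = 301
Sorted ascending: class-F, class-A, class-D, class-E, … — the third-nearest is class-D.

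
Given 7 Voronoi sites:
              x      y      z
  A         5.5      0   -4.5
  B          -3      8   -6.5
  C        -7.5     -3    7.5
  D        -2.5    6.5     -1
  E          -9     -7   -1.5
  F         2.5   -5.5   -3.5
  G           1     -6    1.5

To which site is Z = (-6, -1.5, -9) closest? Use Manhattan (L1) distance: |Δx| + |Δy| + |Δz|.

B

d(Z,A) = |-6−5.5| + |-1.5−0| + |-9−(-4.5)| = 11.5 + 1.5 + 4.5 = 17.5
d(Z,B) = |-6−(-3)| + |-1.5−8| + |-9−(-6.5)| = 3 + 9.5 + 2.5 = 15
d(Z,C) = |-6−(-7.5)| + |-1.5−(-3)| + |-9−7.5| = 1.5 + 1.5 + 16.5 = 19.5
d(Z,D) = |-6−(-2.5)| + |-1.5−6.5| + |-9−(-1)| = 3.5 + 8 + 8 = 19.5
d(Z,E) = |-6−(-9)| + |-1.5−(-7)| + |-9−(-1.5)| = 3 + 5.5 + 7.5 = 16
d(Z,F) = |-6−2.5| + |-1.5−(-5.5)| + |-9−(-3.5)| = 8.5 + 4 + 5.5 = 18
d(Z,G) = |-6−1| + |-1.5−(-6)| + |-9−1.5| = 7 + 4.5 + 10.5 = 22
The smallest is to B, so Z lies in the Voronoi region of B.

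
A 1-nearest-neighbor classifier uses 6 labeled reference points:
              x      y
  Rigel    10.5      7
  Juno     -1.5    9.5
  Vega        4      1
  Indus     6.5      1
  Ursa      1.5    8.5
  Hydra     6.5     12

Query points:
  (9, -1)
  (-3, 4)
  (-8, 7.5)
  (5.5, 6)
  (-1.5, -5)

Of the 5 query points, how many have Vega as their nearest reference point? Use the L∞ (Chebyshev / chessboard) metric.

(9, -1) — d to each: Rigel:8, Juno:10.5, Vega:5, Indus:2.5, Ursa:9.5, Hydra:13 → nearest is Indus
(-3, 4) — d to each: Rigel:13.5, Juno:5.5, Vega:7, Indus:9.5, Ursa:4.5, Hydra:9.5 → nearest is Ursa
(-8, 7.5) — d to each: Rigel:18.5, Juno:6.5, Vega:12, Indus:14.5, Ursa:9.5, Hydra:14.5 → nearest is Juno
(5.5, 6) — d to each: Rigel:5, Juno:7, Vega:5, Indus:5, Ursa:4, Hydra:6 → nearest is Ursa
(-1.5, -5) — d to each: Rigel:12, Juno:14.5, Vega:6, Indus:8, Ursa:13.5, Hydra:17 → nearest is Vega
1 of the 5 points has Vega as nearest.

1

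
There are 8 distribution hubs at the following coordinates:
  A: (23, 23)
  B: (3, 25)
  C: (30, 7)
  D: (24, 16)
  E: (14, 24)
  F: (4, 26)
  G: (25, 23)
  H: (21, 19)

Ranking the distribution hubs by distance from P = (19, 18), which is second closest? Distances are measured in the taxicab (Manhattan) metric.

D

d(P,A) = 4 + 5 = 9
d(P,B) = 16 + 7 = 23
d(P,C) = 11 + 11 = 22
d(P,D) = 5 + 2 = 7
d(P,E) = 5 + 6 = 11
d(P,F) = 15 + 8 = 23
d(P,G) = 6 + 5 = 11
d(P,H) = 2 + 1 = 3
Sorted ascending: H, D, A, … — the second-nearest is D.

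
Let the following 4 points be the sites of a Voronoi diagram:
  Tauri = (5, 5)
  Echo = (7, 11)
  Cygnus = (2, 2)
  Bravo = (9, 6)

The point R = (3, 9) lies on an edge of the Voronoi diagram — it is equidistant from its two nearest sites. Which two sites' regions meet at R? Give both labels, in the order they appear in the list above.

Tauri and Echo

Squared distances from R to each site:
d²(R, Tauri) = (3−5)² + (9−5)² = 4 + 16 = 20
d²(R, Echo) = (3−7)² + (9−11)² = 16 + 4 = 20
d²(R, Cygnus) = (3−2)² + (9−2)² = 1 + 49 = 50
d²(R, Bravo) = (3−9)² + (9−6)² = 36 + 9 = 45
R is equidistant from Tauri and Echo (both at squared distance 20), and every other site is strictly farther — so R lies on the Tauri–Echo Voronoi edge.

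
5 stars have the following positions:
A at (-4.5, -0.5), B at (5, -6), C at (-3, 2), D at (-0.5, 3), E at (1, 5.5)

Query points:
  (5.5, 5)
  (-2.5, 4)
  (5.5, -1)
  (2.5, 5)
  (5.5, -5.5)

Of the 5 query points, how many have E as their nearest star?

(5.5, 5) — d² to each: A:130.25, B:121.25, C:81.25, D:40, E:20.5 → nearest is E
(-2.5, 4) — d² to each: A:24.25, B:156.25, C:4.25, D:5, E:14.5 → nearest is C
(5.5, -1) — d² to each: A:100.25, B:25.25, C:81.25, D:52, E:62.5 → nearest is B
(2.5, 5) — d² to each: A:79.25, B:127.25, C:39.25, D:13, E:2.5 → nearest is E
(5.5, -5.5) — d² to each: A:125, B:0.5, C:128.5, D:108.25, E:141.25 → nearest is B
2 of the 5 points have E as nearest.

2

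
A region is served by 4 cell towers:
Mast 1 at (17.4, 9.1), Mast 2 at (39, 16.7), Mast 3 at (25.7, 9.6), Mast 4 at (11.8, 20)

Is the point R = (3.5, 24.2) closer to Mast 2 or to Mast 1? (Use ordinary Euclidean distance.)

Compare squared distances:
d²(R, Mast 2) = (3.5−39)² + (24.2−16.7)² = 1260.25 + 56.25 = 1316.5
d²(R, Mast 1) = (3.5−17.4)² + (24.2−9.1)² = 193.21 + 228.01 = 421.22
1316.5 > 421.22, so Mast 1 is closer.

Mast 1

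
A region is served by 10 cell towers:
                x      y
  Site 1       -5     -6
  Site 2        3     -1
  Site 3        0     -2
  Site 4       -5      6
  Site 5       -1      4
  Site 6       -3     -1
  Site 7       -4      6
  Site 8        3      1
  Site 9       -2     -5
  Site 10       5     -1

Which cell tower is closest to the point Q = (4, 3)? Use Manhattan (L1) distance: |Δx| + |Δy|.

Site 8

d(Q, Site 1) = |4−(-5)| + |3−(-6)| = 9 + 9 = 18
d(Q, Site 2) = |4−3| + |3−(-1)| = 1 + 4 = 5
d(Q, Site 3) = |4−0| + |3−(-2)| = 4 + 5 = 9
d(Q, Site 4) = |4−(-5)| + |3−6| = 9 + 3 = 12
d(Q, Site 5) = |4−(-1)| + |3−4| = 5 + 1 = 6
d(Q, Site 6) = |4−(-3)| + |3−(-1)| = 7 + 4 = 11
d(Q, Site 7) = |4−(-4)| + |3−6| = 8 + 3 = 11
d(Q, Site 8) = |4−3| + |3−1| = 1 + 2 = 3
d(Q, Site 9) = |4−(-2)| + |3−(-5)| = 6 + 8 = 14
d(Q, Site 10) = |4−5| + |3−(-1)| = 1 + 4 = 5
Site 8 is nearest.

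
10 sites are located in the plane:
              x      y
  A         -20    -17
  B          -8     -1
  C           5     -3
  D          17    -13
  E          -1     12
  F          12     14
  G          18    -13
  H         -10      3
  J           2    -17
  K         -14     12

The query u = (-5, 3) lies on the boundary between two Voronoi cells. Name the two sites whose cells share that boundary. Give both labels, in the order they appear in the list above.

Squared distances from u to each site:
|uA|² = (-5−(-20))² + (3−(-17))² = 225 + 400 = 625
|uB|² = (-5−(-8))² + (3−(-1))² = 9 + 16 = 25
|uC|² = (-5−5)² + (3−(-3))² = 100 + 36 = 136
|uD|² = (-5−17)² + (3−(-13))² = 484 + 256 = 740
|uE|² = (-5−(-1))² + (3−12)² = 16 + 81 = 97
|uF|² = (-5−12)² + (3−14)² = 289 + 121 = 410
|uG|² = (-5−18)² + (3−(-13))² = 529 + 256 = 785
|uH|² = (-5−(-10))² + (3−3)² = 25 + 0 = 25
|uJ|² = (-5−2)² + (3−(-17))² = 49 + 400 = 449
|uK|² = (-5−(-14))² + (3−12)² = 81 + 81 = 162
u is equidistant from B and H (both at squared distance 25), and every other site is strictly farther — so u lies on the B–H Voronoi edge.

B and H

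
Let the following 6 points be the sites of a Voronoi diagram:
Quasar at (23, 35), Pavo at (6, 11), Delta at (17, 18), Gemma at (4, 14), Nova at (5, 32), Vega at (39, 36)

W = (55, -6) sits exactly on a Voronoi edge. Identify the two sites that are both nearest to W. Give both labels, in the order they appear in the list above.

Delta and Vega

Squared distances from W to each site:
d²(W, Quasar) = (55−23)² + (-6−35)² = 1024 + 1681 = 2705
d²(W, Pavo) = (55−6)² + (-6−11)² = 2401 + 289 = 2690
d²(W, Delta) = (55−17)² + (-6−18)² = 1444 + 576 = 2020
d²(W, Gemma) = (55−4)² + (-6−14)² = 2601 + 400 = 3001
d²(W, Nova) = (55−5)² + (-6−32)² = 2500 + 1444 = 3944
d²(W, Vega) = (55−39)² + (-6−36)² = 256 + 1764 = 2020
W is equidistant from Delta and Vega (both at squared distance 2020), and every other site is strictly farther — so W lies on the Delta–Vega Voronoi edge.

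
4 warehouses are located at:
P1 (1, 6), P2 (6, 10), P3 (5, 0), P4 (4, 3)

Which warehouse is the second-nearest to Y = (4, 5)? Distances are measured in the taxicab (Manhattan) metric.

d(Y,P1) = |4−1| + |5−6| = 3 + 1 = 4
d(Y,P2) = |4−6| + |5−10| = 2 + 5 = 7
d(Y,P3) = |4−5| + |5−0| = 1 + 5 = 6
d(Y,P4) = |4−4| + |5−3| = 0 + 2 = 2
Sorted ascending: P4, P1, P3, … — the second-nearest is P1.

P1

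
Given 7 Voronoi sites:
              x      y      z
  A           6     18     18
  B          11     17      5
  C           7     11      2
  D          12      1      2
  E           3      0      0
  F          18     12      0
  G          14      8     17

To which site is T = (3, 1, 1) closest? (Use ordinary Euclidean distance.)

Squared Euclidean distances:
|TA|² = (3−6)² + (1−18)² + (1−18)² = 9 + 289 + 289 = 587
|TB|² = (3−11)² + (1−17)² + (1−5)² = 64 + 256 + 16 = 336
|TC|² = (3−7)² + (1−11)² + (1−2)² = 16 + 100 + 1 = 117
|TD|² = (3−12)² + (1−1)² + (1−2)² = 81 + 0 + 1 = 82
|TE|² = (3−3)² + (1−0)² + (1−0)² = 0 + 1 + 1 = 2
|TF|² = (3−18)² + (1−12)² + (1−0)² = 225 + 121 + 1 = 347
|TG|² = (3−14)² + (1−8)² + (1−17)² = 121 + 49 + 256 = 426
The smallest is to E, so T lies in the Voronoi region of E.

E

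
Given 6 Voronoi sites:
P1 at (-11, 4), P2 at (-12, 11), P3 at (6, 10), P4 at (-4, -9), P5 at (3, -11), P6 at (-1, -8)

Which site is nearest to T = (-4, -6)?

Compare squared distances (the ordering matches that of the actual distances):
|TP1|² = (-4−(-11))² + (-6−4)² = 49 + 100 = 149
|TP2|² = (-4−(-12))² + (-6−11)² = 64 + 289 = 353
|TP3|² = (-4−6)² + (-6−10)² = 100 + 256 = 356
|TP4|² = (-4−(-4))² + (-6−(-9))² = 0 + 9 = 9
|TP5|² = (-4−3)² + (-6−(-11))² = 49 + 25 = 74
|TP6|² = (-4−(-1))² + (-6−(-8))² = 9 + 4 = 13
Minimum is at P4.

P4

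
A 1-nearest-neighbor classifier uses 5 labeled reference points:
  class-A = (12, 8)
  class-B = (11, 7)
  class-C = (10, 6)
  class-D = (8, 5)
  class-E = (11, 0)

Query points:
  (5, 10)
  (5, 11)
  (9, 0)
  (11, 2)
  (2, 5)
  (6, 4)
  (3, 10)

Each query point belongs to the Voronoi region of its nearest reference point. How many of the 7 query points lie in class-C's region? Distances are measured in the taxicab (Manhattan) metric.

(5, 10) — d to each: class-A:9, class-B:9, class-C:9, class-D:8, class-E:16 → nearest is class-D
(5, 11) — d to each: class-A:10, class-B:10, class-C:10, class-D:9, class-E:17 → nearest is class-D
(9, 0) — d to each: class-A:11, class-B:9, class-C:7, class-D:6, class-E:2 → nearest is class-E
(11, 2) — d to each: class-A:7, class-B:5, class-C:5, class-D:6, class-E:2 → nearest is class-E
(2, 5) — d to each: class-A:13, class-B:11, class-C:9, class-D:6, class-E:14 → nearest is class-D
(6, 4) — d to each: class-A:10, class-B:8, class-C:6, class-D:3, class-E:9 → nearest is class-D
(3, 10) — d to each: class-A:11, class-B:11, class-C:11, class-D:10, class-E:18 → nearest is class-D
0 of the 7 points have class-C as nearest.

0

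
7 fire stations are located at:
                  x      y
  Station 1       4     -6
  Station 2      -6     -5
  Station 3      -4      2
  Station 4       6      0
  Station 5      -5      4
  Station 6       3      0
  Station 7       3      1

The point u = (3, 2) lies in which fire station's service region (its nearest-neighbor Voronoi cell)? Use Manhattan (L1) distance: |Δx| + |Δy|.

d(u, Station 1) = |3−4| + |2−(-6)| = 1 + 8 = 9
d(u, Station 2) = |3−(-6)| + |2−(-5)| = 9 + 7 = 16
d(u, Station 3) = |3−(-4)| + |2−2| = 7 + 0 = 7
d(u, Station 4) = |3−6| + |2−0| = 3 + 2 = 5
d(u, Station 5) = |3−(-5)| + |2−4| = 8 + 2 = 10
d(u, Station 6) = |3−3| + |2−0| = 0 + 2 = 2
d(u, Station 7) = |3−3| + |2−1| = 0 + 1 = 1
Station 7 is nearest.

Station 7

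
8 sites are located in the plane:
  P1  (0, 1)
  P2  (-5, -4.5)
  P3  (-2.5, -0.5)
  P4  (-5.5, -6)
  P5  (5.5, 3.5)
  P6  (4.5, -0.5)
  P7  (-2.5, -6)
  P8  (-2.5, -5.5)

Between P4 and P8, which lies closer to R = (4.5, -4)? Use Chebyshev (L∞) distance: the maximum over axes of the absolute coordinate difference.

P8

d(R,P4) = max(10, 2) = 10
d(R,P8) = max(7, 1.5) = 7
10 > 7, so P8 is closer.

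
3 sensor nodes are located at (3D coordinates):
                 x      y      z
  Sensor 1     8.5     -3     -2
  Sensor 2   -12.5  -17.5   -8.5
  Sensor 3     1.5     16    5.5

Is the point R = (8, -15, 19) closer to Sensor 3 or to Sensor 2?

Sensor 2

Compare squared distances:
d²(R, Sensor 3) = (8−1.5)² + (-15−16)² + (19−5.5)² = 42.25 + 961 + 182.25 = 1185.5
d²(R, Sensor 2) = (8−(-12.5))² + (-15−(-17.5))² + (19−(-8.5))² = 420.25 + 6.25 + 756.25 = 1182.75
1185.5 > 1182.75, so Sensor 2 is closer.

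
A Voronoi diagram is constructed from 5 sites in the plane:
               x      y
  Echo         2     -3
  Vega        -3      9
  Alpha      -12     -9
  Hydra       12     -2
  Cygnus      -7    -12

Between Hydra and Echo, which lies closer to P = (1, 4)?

Echo

Compare squared distances:
d²(P, Hydra) = (1−12)² + (4−(-2))² = 121 + 36 = 157
d²(P, Echo) = (1−2)² + (4−(-3))² = 1 + 49 = 50
157 > 50, so Echo is closer.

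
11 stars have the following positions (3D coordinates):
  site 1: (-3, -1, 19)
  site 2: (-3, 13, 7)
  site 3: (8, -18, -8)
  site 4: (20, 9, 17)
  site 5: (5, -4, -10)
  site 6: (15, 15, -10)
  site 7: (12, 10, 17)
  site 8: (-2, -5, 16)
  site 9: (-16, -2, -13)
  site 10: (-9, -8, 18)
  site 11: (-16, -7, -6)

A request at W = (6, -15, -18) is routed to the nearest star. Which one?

site 3

Since √ is increasing, it suffices to compare squared distances:
d²(W, site 1) = 81 + 196 + 1369 = 1646
d²(W, site 2) = 81 + 784 + 625 = 1490
d²(W, site 3) = 4 + 9 + 100 = 113
d²(W, site 4) = 196 + 576 + 1225 = 1997
d²(W, site 5) = 1 + 121 + 64 = 186
d²(W, site 6) = 81 + 900 + 64 = 1045
d²(W, site 7) = 36 + 625 + 1225 = 1886
d²(W, site 8) = 64 + 100 + 1156 = 1320
d²(W, site 9) = 484 + 169 + 25 = 678
d²(W, site 10) = 225 + 49 + 1296 = 1570
d²(W, site 11) = 484 + 64 + 144 = 692
site 3 is nearest.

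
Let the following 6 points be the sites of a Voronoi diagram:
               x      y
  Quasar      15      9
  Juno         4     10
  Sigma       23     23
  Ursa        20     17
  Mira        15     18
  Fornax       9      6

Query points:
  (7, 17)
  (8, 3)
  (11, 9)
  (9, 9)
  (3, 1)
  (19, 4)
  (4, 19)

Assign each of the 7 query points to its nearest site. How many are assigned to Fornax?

4

(7, 17) — d² to each: Quasar:128, Juno:58, Sigma:292, Ursa:169, Mira:65, Fornax:125 → nearest is Juno
(8, 3) — d² to each: Quasar:85, Juno:65, Sigma:625, Ursa:340, Mira:274, Fornax:10 → nearest is Fornax
(11, 9) — d² to each: Quasar:16, Juno:50, Sigma:340, Ursa:145, Mira:97, Fornax:13 → nearest is Fornax
(9, 9) — d² to each: Quasar:36, Juno:26, Sigma:392, Ursa:185, Mira:117, Fornax:9 → nearest is Fornax
(3, 1) — d² to each: Quasar:208, Juno:82, Sigma:884, Ursa:545, Mira:433, Fornax:61 → nearest is Fornax
(19, 4) — d² to each: Quasar:41, Juno:261, Sigma:377, Ursa:170, Mira:212, Fornax:104 → nearest is Quasar
(4, 19) — d² to each: Quasar:221, Juno:81, Sigma:377, Ursa:260, Mira:122, Fornax:194 → nearest is Juno
4 of the 7 points have Fornax as nearest.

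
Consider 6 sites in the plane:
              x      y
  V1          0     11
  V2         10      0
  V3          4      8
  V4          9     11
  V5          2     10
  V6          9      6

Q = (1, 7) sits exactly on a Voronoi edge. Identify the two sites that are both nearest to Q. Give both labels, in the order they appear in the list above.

V3 and V5

Squared distances from Q to each site:
|QV1|² = (1−0)² + (7−11)² = 1 + 16 = 17
|QV2|² = (1−10)² + (7−0)² = 81 + 49 = 130
|QV3|² = (1−4)² + (7−8)² = 9 + 1 = 10
|QV4|² = (1−9)² + (7−11)² = 64 + 16 = 80
|QV5|² = (1−2)² + (7−10)² = 1 + 9 = 10
|QV6|² = (1−9)² + (7−6)² = 64 + 1 = 65
Q is equidistant from V3 and V5 (both at squared distance 10), and every other site is strictly farther — so Q lies on the V3–V5 Voronoi edge.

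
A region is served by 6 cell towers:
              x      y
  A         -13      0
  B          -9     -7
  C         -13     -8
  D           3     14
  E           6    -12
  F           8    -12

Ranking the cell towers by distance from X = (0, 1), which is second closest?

Compare squared distances (the ordering matches that of the actual distances):
|XA|² = (0−(-13))² + (1−0)² = 169 + 1 = 170
|XB|² = (0−(-9))² + (1−(-7))² = 81 + 64 = 145
|XC|² = (0−(-13))² + (1−(-8))² = 169 + 81 = 250
|XD|² = (0−3)² + (1−14)² = 9 + 169 = 178
|XE|² = (0−6)² + (1−(-12))² = 36 + 169 = 205
|XF|² = (0−8)² + (1−(-12))² = 64 + 169 = 233
Sorted ascending: B, A, D, … — the second-nearest is A.

A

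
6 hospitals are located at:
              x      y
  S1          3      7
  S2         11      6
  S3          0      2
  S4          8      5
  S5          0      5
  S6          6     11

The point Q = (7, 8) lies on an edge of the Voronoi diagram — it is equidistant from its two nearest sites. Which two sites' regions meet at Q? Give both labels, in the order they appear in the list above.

Squared distances from Q to each site:
|QS1|² = (7−3)² + (8−7)² = 16 + 1 = 17
|QS2|² = (7−11)² + (8−6)² = 16 + 4 = 20
|QS3|² = (7−0)² + (8−2)² = 49 + 36 = 85
|QS4|² = (7−8)² + (8−5)² = 1 + 9 = 10
|QS5|² = (7−0)² + (8−5)² = 49 + 9 = 58
|QS6|² = (7−6)² + (8−11)² = 1 + 9 = 10
Q is equidistant from S4 and S6 (both at squared distance 10), and every other site is strictly farther — so Q lies on the S4–S6 Voronoi edge.

S4 and S6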